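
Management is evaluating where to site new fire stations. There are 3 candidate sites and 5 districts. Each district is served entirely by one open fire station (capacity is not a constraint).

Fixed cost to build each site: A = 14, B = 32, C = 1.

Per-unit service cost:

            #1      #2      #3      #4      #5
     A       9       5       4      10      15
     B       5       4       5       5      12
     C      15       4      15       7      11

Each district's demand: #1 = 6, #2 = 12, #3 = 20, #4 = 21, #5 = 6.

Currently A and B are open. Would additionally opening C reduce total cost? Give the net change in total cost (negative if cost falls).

Current service cost with {A, B}: 335.
Adding C: each district re-picks its cheapest; new service cost 329, saving 6.
Extra fixed cost: 1. Net change = 1 − 6 = -5.
(Totals: 381 → 376.)

Yes — net change −5 (cost falls by 5).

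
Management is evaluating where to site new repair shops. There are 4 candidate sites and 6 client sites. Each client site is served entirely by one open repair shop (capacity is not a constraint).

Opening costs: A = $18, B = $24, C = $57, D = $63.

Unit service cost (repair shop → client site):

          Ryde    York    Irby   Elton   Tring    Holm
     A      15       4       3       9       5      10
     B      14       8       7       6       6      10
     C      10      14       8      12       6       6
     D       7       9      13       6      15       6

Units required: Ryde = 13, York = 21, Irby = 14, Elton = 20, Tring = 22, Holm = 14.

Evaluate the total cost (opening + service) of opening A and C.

Each client site is assigned to its cheapest site among the open ones.
{A, C}: Ryde→C 10·13=130, York→A 4·21=84, Irby→A 3·14=42, Elton→A 9·20=180, Tring→A 5·22=110, Holm→C 6·14=84. Service 630; fixed 75; total 705.

Total cost: 705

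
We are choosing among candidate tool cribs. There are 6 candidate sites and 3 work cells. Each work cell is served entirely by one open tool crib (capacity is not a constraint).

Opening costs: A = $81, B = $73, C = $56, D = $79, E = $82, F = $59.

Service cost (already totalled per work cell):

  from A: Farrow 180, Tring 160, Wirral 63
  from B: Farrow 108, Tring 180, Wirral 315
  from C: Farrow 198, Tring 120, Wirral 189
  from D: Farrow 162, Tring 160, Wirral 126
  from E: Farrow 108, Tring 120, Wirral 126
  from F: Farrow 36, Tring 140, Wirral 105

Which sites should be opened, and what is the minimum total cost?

Open F only; minimum total cost 340.

For any fixed open set, each work cell goes to its cheapest open site; total = fixed + service.
{F}: Farrow→F 36, Tring→F 140, Wirral→F 105. Service 281; fixed 59; total 340.
{C, F}: Farrow→F 36, Tring→C 120, Wirral→F 105. Service 261; fixed 115; total 376.
{A, F}: service 239 + fixed 140 = 379
{A, B, C, D, E, F}: service 219 + fixed 430 = 649
No other subset beats 340.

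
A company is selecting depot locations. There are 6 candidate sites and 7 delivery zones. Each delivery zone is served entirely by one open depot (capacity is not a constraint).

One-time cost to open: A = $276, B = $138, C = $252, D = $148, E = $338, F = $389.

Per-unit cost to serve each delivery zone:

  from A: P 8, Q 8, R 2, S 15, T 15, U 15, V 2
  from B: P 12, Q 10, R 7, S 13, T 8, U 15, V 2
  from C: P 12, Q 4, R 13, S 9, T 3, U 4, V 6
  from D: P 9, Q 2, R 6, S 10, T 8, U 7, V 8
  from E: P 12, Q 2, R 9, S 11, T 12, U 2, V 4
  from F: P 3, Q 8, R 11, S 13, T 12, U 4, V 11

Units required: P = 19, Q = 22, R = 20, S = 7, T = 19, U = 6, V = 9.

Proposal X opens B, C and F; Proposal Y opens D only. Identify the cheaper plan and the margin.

Proposal X: {B, C, F}: P→F 3·19=57, Q→C 4·22=88, R→B 7·20=140, S→C 9·7=63, T→C 3·19=57, U→C 4·6=24, V→B 2·9=18. Service 447; fixed 779; total 1226.
Proposal Y: {D}: P→D 9·19=171, Q→D 2·22=44, R→D 6·20=120, S→D 10·7=70, T→D 8·19=152, U→D 7·6=42, V→D 8·9=72. Service 671; fixed 148; total 819.
Difference: |1226 − 819| = 407.

Proposal Y is cheaper by 407.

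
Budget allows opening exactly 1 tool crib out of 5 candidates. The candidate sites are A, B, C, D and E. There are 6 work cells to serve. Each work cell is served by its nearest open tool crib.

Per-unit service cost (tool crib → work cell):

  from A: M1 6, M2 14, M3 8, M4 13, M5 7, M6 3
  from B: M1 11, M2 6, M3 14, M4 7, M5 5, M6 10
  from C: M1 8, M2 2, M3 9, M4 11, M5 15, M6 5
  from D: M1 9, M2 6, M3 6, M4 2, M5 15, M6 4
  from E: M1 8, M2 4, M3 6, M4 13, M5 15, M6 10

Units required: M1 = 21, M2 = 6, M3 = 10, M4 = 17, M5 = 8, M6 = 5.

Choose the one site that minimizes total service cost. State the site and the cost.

Choose D only; total service cost 459.

With exactly 1 open, each work cell uses its cheapest among the chosen.
{D}: M1→D 9·21=189, M2→D 6·6=36, M3→D 6·10=60, M4→D 2·17=34, M5→D 15·8=120, M6→D 4·5=20. Service cost 459.
{A}: service cost 582
{C}: service cost 602
Among all 5 size-1 choices, {D} is lowest.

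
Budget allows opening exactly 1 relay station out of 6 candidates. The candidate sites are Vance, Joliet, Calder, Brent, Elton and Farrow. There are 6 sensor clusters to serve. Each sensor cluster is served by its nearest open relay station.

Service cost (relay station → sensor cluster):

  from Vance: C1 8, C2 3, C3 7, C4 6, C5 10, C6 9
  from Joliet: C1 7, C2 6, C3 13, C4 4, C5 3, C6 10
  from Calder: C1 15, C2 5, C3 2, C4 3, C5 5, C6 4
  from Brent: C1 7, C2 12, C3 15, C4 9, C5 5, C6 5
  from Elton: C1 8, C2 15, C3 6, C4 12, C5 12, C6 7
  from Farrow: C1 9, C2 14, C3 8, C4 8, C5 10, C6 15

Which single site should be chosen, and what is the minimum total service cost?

Choose Calder only; total service cost 34.

With exactly 1 open, each sensor cluster uses its cheapest among the chosen.
{Calder}: C1→Calder 15, C2→Calder 5, C3→Calder 2, C4→Calder 3, C5→Calder 5, C6→Calder 4. Service cost 34.
{Vance}: service cost 43
{Joliet}: service cost 43
Among all 6 size-1 choices, {Calder} is lowest.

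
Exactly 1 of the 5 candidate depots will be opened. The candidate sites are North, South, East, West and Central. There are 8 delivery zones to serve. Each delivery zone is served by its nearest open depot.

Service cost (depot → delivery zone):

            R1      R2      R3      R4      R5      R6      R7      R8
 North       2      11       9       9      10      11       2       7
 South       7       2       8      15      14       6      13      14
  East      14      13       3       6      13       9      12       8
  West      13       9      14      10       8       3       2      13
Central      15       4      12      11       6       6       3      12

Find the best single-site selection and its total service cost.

With exactly 1 open, each delivery zone uses its cheapest among the chosen.
{North}: R1→North 2, R2→North 11, R3→North 9, R4→North 9, R5→North 10, R6→North 11, R7→North 2, R8→North 7. Service cost 61.
{Central}: service cost 69
{West}: service cost 72
Among all 5 size-1 choices, {North} is lowest.

Choose North only; total service cost 61.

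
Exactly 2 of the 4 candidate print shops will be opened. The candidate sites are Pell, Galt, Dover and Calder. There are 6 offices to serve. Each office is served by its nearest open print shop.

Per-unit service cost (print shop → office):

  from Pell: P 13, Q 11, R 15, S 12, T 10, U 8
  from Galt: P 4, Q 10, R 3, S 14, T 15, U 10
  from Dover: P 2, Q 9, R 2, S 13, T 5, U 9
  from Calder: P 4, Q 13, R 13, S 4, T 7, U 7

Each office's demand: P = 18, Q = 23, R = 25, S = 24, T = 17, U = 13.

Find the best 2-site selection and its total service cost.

With exactly 2 open, each office uses its cheapest among the chosen.
{Dover, Calder}: P→Dover 2·18=36, Q→Dover 9·23=207, R→Dover 2·25=50, S→Calder 4·24=96, T→Dover 5·17=85, U→Calder 7·13=91. Service cost 565.
{Galt, Calder}: service cost 683
{Pell, Dover}: service cost 770
Among all 6 size-2 choices, {Dover, Calder} is lowest.

Choose Dover and Calder; total service cost 565.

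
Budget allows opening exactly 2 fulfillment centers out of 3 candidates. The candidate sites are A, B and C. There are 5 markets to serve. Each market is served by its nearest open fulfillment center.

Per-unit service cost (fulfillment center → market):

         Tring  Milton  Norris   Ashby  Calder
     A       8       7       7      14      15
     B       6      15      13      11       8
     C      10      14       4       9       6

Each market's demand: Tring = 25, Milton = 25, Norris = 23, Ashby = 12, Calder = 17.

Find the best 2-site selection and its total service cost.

Choose A and C; total service cost 677.

With exactly 2 open, each market uses its cheapest among the chosen.
{A, C}: Tring→A 8·25=200, Milton→A 7·25=175, Norris→C 4·23=92, Ashby→C 9·12=108, Calder→C 6·17=102. Service cost 677.
{A, B}: service cost 754
{B, C}: service cost 802
Among all 3 size-2 choices, {A, C} is lowest.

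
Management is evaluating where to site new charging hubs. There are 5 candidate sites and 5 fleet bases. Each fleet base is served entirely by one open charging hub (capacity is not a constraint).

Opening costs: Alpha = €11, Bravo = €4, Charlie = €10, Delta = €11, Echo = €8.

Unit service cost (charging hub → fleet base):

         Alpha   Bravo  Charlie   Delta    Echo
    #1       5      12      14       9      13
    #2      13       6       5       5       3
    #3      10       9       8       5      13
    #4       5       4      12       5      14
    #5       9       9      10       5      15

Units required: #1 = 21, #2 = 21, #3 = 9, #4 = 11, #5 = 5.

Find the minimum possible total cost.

For any fixed open set, each fleet base goes to its cheapest open site; total = fixed + service.
{Alpha, Bravo, Delta, Echo}: #1→Alpha 5·21=105, #2→Echo 3·21=63, #3→Delta 5·9=45, #4→Bravo 4·11=44, #5→Delta 5·5=25. Service 282; fixed 34; total 316.
{Alpha, Delta, Echo}: service 293 + fixed 30 = 323
{Alpha, Bravo, Charlie, Delta, Echo}: #1→Alpha 5·21=105, #2→Echo 3·21=63, #3→Delta 5·9=45, #4→Bravo 4·11=44, #5→Delta 5·5=25. Service 282; fixed 44; total 326.
{Bravo}: service 548 + fixed 4 = 552
No other subset beats 316.

Minimum total cost: 316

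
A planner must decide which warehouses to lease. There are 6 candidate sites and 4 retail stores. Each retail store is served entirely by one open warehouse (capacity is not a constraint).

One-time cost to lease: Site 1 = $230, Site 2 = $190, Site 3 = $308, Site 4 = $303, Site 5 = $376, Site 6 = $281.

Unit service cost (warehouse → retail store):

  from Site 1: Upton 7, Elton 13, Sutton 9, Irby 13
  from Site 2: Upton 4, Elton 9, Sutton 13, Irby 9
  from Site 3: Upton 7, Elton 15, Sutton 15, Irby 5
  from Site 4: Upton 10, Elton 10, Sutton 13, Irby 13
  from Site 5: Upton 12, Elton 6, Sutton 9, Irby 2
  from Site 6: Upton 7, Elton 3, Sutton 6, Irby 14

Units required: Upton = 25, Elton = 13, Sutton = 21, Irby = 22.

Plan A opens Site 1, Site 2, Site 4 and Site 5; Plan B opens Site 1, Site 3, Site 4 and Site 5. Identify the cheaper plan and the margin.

Plan A is cheaper by 193.

Plan A: {Site 1, Site 2, Site 4, Site 5}: Upton→Site 2 4·25=100, Elton→Site 5 6·13=78, Sutton→Site 1 9·21=189, Irby→Site 5 2·22=44. Service 411; fixed 1099; total 1510.
Plan B: {Site 1, Site 3, Site 4, Site 5}: Upton→Site 1 7·25=175, Elton→Site 5 6·13=78, Sutton→Site 1 9·21=189, Irby→Site 5 2·22=44. Service 486; fixed 1217; total 1703.
Difference: |1510 − 1703| = 193.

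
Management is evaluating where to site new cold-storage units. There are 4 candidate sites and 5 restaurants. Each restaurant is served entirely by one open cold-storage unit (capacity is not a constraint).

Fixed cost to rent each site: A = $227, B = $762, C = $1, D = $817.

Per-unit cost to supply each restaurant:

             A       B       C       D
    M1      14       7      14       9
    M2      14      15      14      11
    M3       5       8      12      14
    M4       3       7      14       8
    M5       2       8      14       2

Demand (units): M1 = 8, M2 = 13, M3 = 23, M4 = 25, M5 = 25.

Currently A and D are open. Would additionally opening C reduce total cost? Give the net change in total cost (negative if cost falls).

Current service cost with {A, D}: 455.
Adding C: each restaurant re-picks its cheapest; new service cost 455, saving 0.
Extra fixed cost: 1. Net change = 1 − 0 = 1.
(Totals: 1499 → 1500.)

No — net change +1 (cost rises by 1).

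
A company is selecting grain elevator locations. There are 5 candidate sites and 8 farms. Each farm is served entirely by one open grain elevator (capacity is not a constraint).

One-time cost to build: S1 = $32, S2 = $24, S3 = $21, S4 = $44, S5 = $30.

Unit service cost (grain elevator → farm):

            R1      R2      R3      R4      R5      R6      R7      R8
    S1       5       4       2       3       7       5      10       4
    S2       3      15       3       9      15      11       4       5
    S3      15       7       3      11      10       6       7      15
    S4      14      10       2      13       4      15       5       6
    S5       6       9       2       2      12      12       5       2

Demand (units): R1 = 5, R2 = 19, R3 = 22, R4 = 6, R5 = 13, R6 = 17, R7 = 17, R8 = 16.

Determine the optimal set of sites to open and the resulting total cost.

For any fixed open set, each farm goes to its cheapest open site; total = fixed + service.
{S1, S2, S5}: R1→S2 3·5=15, R2→S1 4·19=76, R3→S1 2·22=44, R4→S5 2·6=12, R5→S1 7·13=91, R6→S1 5·17=85, R7→S2 4·17=68, R8→S5 2·16=32. Service 423; fixed 86; total 509.
{S1, S5}: R1→S1 5·5=25, R2→S1 4·19=76, R3→S1 2·22=44, R4→S5 2·6=12, R5→S1 7·13=91, R6→S1 5·17=85, R7→S5 5·17=85, R8→S5 2·16=32. Service 450; fixed 62; total 512.
{S1, S2, S4, S5}: service 384 + fixed 130 = 514
{S1, S2, S3, S4, S5}: service 384 + fixed 151 = 535
No other subset beats 509.

Open S1, S2 and S5; minimum total cost 509.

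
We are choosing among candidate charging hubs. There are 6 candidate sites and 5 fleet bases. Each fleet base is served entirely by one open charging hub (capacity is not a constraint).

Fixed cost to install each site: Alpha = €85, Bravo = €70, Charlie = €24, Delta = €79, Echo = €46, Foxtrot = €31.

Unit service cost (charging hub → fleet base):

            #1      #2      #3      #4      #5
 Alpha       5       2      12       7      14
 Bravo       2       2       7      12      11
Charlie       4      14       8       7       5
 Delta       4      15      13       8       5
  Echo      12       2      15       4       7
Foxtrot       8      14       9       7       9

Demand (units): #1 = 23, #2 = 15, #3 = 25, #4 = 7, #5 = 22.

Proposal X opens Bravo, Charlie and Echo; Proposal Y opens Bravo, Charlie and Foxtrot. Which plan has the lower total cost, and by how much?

Proposal X is cheaper by 6.

Proposal X: {Bravo, Charlie, Echo}: #1→Bravo 2·23=46, #2→Bravo 2·15=30, #3→Bravo 7·25=175, #4→Echo 4·7=28, #5→Charlie 5·22=110. Service 389; fixed 140; total 529.
Proposal Y: {Bravo, Charlie, Foxtrot}: #1→Bravo 2·23=46, #2→Bravo 2·15=30, #3→Bravo 7·25=175, #4→Charlie 7·7=49, #5→Charlie 5·22=110. Service 410; fixed 125; total 535.
Difference: |529 − 535| = 6.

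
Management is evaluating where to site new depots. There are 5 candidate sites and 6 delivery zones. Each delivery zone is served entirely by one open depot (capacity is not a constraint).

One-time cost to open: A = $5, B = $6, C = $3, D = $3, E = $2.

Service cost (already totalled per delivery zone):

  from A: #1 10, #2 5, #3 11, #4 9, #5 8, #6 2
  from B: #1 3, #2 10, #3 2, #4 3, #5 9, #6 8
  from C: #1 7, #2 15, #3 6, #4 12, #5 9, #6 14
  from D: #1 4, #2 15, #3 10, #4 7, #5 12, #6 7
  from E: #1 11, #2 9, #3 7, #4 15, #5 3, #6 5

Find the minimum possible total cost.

Minimum total cost: 31

For any fixed open set, each delivery zone goes to its cheapest open site; total = fixed + service.
{A, B, E}: #1→B 3, #2→A 5, #3→B 2, #4→B 3, #5→E 3, #6→A 2. Service 18; fixed 13; total 31.
{B, E}: service 25 + fixed 8 = 33
{A, B}: #1→B 3, #2→A 5, #3→B 2, #4→B 3, #5→A 8, #6→A 2. Service 23; fixed 11; total 34.
{A, B, C, D, E}: #1→B 3, #2→A 5, #3→B 2, #4→B 3, #5→E 3, #6→A 2. Service 18; fixed 19; total 37.
No other subset beats 31.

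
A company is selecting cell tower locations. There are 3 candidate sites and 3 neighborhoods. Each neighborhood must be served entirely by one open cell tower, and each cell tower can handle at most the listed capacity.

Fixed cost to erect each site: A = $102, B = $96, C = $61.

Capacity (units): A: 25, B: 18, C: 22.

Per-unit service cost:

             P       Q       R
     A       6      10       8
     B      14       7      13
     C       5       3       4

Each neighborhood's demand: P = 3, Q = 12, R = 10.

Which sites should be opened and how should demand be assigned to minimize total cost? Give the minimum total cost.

Open {A, C}: P→A 6·3=18, Q→C 3·12=36, R→C 4·10=40.
Loads: A carries 3/25, C carries 22/22. Service 94; fixed 163; total 257.
Next best feasible plan costs 275.

Minimum total cost: 257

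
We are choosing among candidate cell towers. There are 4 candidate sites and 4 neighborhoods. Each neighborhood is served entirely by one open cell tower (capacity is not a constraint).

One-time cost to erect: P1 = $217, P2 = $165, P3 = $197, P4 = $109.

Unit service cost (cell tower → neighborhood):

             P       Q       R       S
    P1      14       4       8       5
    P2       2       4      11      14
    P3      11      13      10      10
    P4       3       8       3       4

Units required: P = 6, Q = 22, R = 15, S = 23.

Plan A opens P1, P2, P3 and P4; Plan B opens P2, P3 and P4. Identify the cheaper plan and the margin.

Plan A: {P1, P2, P3, P4}: P→P2 2·6=12, Q→P1 4·22=88, R→P4 3·15=45, S→P4 4·23=92. Service 237; fixed 688; total 925.
Plan B: {P2, P3, P4}: P→P2 2·6=12, Q→P2 4·22=88, R→P4 3·15=45, S→P4 4·23=92. Service 237; fixed 471; total 708.
Difference: |925 − 708| = 217.

Plan B is cheaper by 217.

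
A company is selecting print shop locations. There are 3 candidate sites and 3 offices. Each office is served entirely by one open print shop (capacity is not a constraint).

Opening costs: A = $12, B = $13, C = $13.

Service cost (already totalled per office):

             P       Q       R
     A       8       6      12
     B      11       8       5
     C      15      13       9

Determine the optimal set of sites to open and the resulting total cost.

For any fixed open set, each office goes to its cheapest open site; total = fixed + service.
{B}: P→B 11, Q→B 8, R→B 5. Service 24; fixed 13; total 37.
{A}: service 26 + fixed 12 = 38
{A, B}: P→A 8, Q→A 6, R→B 5. Service 19; fixed 25; total 44.
{A, B, C}: P→A 8, Q→A 6, R→B 5. Service 19; fixed 38; total 57.
(All 7 nonempty subsets were checked; B only is lowest.)

Open B only; minimum total cost 37.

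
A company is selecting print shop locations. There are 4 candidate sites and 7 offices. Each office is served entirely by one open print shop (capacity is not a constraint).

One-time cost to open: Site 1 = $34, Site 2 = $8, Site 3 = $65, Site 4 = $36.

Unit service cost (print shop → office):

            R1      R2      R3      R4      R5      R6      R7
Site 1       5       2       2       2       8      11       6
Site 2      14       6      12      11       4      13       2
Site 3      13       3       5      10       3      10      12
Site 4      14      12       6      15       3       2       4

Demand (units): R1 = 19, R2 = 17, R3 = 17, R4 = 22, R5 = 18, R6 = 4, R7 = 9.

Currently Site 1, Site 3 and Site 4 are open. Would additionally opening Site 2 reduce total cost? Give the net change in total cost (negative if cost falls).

Current service cost with {Site 1, Site 3, Site 4}: 305.
Adding Site 2: each office re-picks its cheapest; new service cost 287, saving 18.
Extra fixed cost: 8. Net change = 8 − 18 = -10.
(Totals: 440 → 430.)

Yes — net change −10 (cost falls by 10).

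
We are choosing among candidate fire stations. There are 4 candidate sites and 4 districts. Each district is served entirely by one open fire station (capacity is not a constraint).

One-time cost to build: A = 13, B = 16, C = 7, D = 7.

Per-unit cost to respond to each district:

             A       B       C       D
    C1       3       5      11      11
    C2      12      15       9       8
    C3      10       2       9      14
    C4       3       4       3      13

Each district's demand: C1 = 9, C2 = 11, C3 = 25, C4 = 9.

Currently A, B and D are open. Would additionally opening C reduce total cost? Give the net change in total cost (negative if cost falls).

No — net change +7 (cost rises by 7).

Current service cost with {A, B, D}: 192.
Adding C: each district re-picks its cheapest; new service cost 192, saving 0.
Extra fixed cost: 7. Net change = 7 − 0 = 7.
(Totals: 228 → 235.)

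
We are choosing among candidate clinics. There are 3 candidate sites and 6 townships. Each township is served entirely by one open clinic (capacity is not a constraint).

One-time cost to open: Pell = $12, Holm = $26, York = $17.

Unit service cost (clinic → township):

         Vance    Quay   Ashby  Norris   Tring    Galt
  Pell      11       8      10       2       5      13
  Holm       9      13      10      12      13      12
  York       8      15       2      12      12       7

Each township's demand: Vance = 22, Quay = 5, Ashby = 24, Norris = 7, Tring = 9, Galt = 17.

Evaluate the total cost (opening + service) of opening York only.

Each township is assigned to its cheapest site among the open ones.
{York}: Vance→York 8·22=176, Quay→York 15·5=75, Ashby→York 2·24=48, Norris→York 12·7=84, Tring→York 12·9=108, Galt→York 7·17=119. Service 610; fixed 17; total 627.

Total cost: 627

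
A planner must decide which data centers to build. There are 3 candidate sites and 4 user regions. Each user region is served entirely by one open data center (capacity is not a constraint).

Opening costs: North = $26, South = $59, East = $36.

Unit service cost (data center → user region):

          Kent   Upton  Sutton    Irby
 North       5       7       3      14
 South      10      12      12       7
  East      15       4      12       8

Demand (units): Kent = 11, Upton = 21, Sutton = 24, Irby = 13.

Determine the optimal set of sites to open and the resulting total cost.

For any fixed open set, each user region goes to its cheapest open site; total = fixed + service.
{North, East}: Kent→North 5·11=55, Upton→East 4·21=84, Sutton→North 3·24=72, Irby→East 8·13=104. Service 315; fixed 62; total 377.
{North, South, East}: Kent→North 5·11=55, Upton→East 4·21=84, Sutton→North 3·24=72, Irby→South 7·13=91. Service 302; fixed 121; total 423.
{North, South}: service 365 + fixed 85 = 450
{North}: Kent→North 5·11=55, Upton→North 7·21=147, Sutton→North 3·24=72, Irby→North 14·13=182. Service 456; fixed 26; total 482.
No other subset beats 377.

Open North and East; minimum total cost 377.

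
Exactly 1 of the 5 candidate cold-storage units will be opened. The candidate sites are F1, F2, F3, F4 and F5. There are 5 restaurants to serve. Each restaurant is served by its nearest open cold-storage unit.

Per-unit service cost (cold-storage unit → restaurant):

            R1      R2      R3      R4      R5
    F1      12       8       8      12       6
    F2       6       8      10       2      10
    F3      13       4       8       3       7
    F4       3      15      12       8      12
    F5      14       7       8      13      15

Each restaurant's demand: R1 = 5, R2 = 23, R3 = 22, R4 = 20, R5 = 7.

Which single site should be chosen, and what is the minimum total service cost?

With exactly 1 open, each restaurant uses its cheapest among the chosen.
{F3}: R1→F3 13·5=65, R2→F3 4·23=92, R3→F3 8·22=176, R4→F3 3·20=60, R5→F3 7·7=49. Service cost 442.
{F2}: service cost 544
{F1}: service cost 702
Among all 5 size-1 choices, {F3} is lowest.

Choose F3 only; total service cost 442.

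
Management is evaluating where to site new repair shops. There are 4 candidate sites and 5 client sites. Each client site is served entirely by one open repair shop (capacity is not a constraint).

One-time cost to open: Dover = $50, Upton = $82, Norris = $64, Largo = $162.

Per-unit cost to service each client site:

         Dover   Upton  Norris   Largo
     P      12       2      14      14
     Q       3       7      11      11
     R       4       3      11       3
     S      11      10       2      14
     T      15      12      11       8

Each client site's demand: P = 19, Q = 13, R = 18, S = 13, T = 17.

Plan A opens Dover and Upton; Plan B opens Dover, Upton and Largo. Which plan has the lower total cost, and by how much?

Plan A: {Dover, Upton}: P→Upton 2·19=38, Q→Dover 3·13=39, R→Upton 3·18=54, S→Upton 10·13=130, T→Upton 12·17=204. Service 465; fixed 132; total 597.
Plan B: {Dover, Upton, Largo}: P→Upton 2·19=38, Q→Dover 3·13=39, R→Upton 3·18=54, S→Upton 10·13=130, T→Largo 8·17=136. Service 397; fixed 294; total 691.
Difference: |597 − 691| = 94.

Plan A is cheaper by 94.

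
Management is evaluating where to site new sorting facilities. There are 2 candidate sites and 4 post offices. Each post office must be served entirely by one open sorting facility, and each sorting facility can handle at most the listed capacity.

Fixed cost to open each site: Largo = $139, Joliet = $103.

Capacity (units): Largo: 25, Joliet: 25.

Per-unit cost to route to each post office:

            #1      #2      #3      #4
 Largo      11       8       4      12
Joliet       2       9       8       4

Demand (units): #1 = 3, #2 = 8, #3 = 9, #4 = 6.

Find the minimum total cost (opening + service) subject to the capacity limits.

Open {Largo, Joliet}: #1→Joliet 2·3=6, #2→Largo 8·8=64, #3→Largo 4·9=36, #4→Joliet 4·6=24.
Loads: Largo carries 17/25, Joliet carries 9/25. Service 130; fixed 242; total 372.
Next best feasible plan costs 380.

Minimum total cost: 372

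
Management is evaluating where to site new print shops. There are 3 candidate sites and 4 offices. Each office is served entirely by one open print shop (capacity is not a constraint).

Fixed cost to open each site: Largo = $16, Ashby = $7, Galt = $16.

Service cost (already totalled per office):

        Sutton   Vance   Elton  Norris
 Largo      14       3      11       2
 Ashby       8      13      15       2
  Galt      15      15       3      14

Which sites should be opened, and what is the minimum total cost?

For any fixed open set, each office goes to its cheapest open site; total = fixed + service.
{Ashby}: Sutton→Ashby 8, Vance→Ashby 13, Elton→Ashby 15, Norris→Ashby 2. Service 38; fixed 7; total 45.
{Largo}: service 30 + fixed 16 = 46
{Largo, Ashby}: Sutton→Ashby 8, Vance→Largo 3, Elton→Largo 11, Norris→Largo 2. Service 24; fixed 23; total 47.
{Largo, Ashby, Galt}: service 16 + fixed 39 = 55
No other subset beats 45.

Open Ashby only; minimum total cost 45.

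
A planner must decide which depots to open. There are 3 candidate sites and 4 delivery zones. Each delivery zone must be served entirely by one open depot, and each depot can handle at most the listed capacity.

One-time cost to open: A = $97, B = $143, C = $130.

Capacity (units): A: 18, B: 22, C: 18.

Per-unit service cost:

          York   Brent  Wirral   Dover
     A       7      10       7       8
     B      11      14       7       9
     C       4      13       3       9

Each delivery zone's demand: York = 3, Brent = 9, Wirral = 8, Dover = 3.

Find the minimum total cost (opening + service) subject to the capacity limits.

Open {A, C}: York→C 4·3=12, Brent→A 10·9=90, Wirral→C 3·8=24, Dover→A 8·3=24.
Loads: A carries 12/18, C carries 11/18. Service 150; fixed 227; total 377.
Next best feasible plan costs 380.

Minimum total cost: 377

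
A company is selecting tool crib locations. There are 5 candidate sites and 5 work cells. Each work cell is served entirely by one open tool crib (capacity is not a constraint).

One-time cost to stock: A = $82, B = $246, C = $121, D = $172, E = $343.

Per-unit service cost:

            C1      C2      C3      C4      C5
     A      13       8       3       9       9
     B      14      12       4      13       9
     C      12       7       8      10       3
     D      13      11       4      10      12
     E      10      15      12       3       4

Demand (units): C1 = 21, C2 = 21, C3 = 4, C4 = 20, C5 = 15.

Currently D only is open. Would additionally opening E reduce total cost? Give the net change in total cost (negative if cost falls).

Current service cost with {D}: 900.
Adding E: each work cell re-picks its cheapest; new service cost 577, saving 323.
Extra fixed cost: 343. Net change = 343 − 323 = 20.
(Totals: 1072 → 1092.)

No — net change +20 (cost rises by 20).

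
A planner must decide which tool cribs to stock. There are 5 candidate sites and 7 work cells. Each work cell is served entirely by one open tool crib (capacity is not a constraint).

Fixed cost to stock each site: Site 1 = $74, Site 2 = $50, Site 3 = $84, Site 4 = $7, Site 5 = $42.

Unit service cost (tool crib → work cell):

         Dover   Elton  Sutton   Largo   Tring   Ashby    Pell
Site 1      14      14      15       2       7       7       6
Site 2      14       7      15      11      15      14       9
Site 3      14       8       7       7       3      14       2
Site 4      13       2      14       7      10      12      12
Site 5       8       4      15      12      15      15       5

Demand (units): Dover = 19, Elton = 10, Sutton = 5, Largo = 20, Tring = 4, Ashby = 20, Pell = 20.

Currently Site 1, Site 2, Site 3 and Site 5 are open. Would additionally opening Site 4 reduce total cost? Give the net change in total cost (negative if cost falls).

Current service cost with {Site 1, Site 2, Site 3, Site 5}: 459.
Adding Site 4: each work cell re-picks its cheapest; new service cost 439, saving 20.
Extra fixed cost: 7. Net change = 7 − 20 = -13.
(Totals: 709 → 696.)

Yes — net change −13 (cost falls by 13).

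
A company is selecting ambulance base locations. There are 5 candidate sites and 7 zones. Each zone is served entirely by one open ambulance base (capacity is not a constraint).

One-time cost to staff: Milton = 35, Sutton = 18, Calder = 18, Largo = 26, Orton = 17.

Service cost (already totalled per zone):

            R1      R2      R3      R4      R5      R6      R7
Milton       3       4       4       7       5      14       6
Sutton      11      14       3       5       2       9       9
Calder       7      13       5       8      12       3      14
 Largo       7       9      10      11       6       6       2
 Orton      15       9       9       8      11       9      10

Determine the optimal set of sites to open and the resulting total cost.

For any fixed open set, each zone goes to its cheapest open site; total = fixed + service.
{Sutton}: R1→Sutton 11, R2→Sutton 14, R3→Sutton 3, R4→Sutton 5, R5→Sutton 2, R6→Sutton 9, R7→Sutton 9. Service 53; fixed 18; total 71.
{Largo}: service 51 + fixed 26 = 77
{Milton}: R1→Milton 3, R2→Milton 4, R3→Milton 4, R4→Milton 7, R5→Milton 5, R6→Milton 14, R7→Milton 6. Service 43; fixed 35; total 78.
{Milton, Sutton, Calder, Largo, Orton}: service 22 + fixed 114 = 136
No other subset beats 71.

Open Sutton only; minimum total cost 71.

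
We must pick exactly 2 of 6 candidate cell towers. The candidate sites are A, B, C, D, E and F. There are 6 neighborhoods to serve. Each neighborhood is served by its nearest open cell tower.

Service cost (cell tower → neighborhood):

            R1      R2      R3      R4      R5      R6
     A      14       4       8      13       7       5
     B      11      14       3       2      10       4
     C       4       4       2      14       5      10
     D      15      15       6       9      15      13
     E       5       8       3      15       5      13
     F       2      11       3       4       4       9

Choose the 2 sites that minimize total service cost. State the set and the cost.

With exactly 2 open, each neighborhood uses its cheapest among the chosen.
{B, C}: R1→C 4, R2→C 4, R3→C 2, R4→B 2, R5→C 5, R6→B 4. Service cost 21.
{A, F}: service cost 22
{C, F}: service cost 25
Among all 15 size-2 choices, {B, C} is lowest.

Choose B and C; total service cost 21.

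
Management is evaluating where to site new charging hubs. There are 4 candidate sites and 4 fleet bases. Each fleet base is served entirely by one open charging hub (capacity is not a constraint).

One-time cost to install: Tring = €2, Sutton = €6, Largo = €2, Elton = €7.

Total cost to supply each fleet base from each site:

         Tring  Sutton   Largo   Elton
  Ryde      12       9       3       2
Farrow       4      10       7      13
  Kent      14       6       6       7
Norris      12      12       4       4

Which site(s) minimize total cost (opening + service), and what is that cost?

For any fixed open set, each fleet base goes to its cheapest open site; total = fixed + service.
{Tring, Largo}: Ryde→Largo 3, Farrow→Tring 4, Kent→Largo 6, Norris→Largo 4. Service 17; fixed 4; total 21.
{Largo}: Ryde→Largo 3, Farrow→Largo 7, Kent→Largo 6, Norris→Largo 4. Service 20; fixed 2; total 22.
{Tring, Elton}: service 17 + fixed 9 = 26
{Tring, Sutton, Largo, Elton}: Ryde→Elton 2, Farrow→Tring 4, Kent→Sutton 6, Norris→Largo 4. Service 16; fixed 17; total 33.
No other subset beats 21.

Open Tring and Largo; minimum total cost 21.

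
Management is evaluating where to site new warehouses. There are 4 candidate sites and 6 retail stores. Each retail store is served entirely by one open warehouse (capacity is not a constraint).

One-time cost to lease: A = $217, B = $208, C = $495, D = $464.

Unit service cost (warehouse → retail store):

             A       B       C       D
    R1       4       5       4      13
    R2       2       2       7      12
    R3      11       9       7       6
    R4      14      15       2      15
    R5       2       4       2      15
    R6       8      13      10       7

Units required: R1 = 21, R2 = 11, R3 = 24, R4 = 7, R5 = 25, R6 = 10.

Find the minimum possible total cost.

For any fixed open set, each retail store goes to its cheapest open site; total = fixed + service.
{A}: R1→A 4·21=84, R2→A 2·11=22, R3→A 11·24=264, R4→A 14·7=98, R5→A 2·25=50, R6→A 8·10=80. Service 598; fixed 217; total 815.
{B}: service 678 + fixed 208 = 886
{A, B}: service 550 + fixed 425 = 975
{A, B, C, D}: R1→A 4·21=84, R2→A 2·11=22, R3→D 6·24=144, R4→C 2·7=14, R5→A 2·25=50, R6→D 7·10=70. Service 384; fixed 1384; total 1768.
No other subset beats 815.

Minimum total cost: 815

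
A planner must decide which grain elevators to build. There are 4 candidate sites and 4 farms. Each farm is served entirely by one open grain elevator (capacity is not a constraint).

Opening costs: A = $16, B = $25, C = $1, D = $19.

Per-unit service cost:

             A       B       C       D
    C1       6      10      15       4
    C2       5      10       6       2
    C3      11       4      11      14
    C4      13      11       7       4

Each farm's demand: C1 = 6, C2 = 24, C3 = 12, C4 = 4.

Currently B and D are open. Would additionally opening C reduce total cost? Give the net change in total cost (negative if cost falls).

No — net change +1 (cost rises by 1).

Current service cost with {B, D}: 136.
Adding C: each farm re-picks its cheapest; new service cost 136, saving 0.
Extra fixed cost: 1. Net change = 1 − 0 = 1.
(Totals: 180 → 181.)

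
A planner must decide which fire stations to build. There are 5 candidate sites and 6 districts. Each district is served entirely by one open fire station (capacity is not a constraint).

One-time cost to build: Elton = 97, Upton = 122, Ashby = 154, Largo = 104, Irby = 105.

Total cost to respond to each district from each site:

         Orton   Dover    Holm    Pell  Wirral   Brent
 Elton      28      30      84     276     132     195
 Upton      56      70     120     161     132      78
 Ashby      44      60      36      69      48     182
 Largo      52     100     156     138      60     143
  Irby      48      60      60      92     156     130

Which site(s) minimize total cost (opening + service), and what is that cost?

For any fixed open set, each district goes to its cheapest open site; total = fixed + service.
{Ashby}: Orton→Ashby 44, Dover→Ashby 60, Holm→Ashby 36, Pell→Ashby 69, Wirral→Ashby 48, Brent→Ashby 182. Service 439; fixed 154; total 593.
{Upton, Ashby}: service 335 + fixed 276 = 611
{Elton, Ashby}: Orton→Elton 28, Dover→Elton 30, Holm→Ashby 36, Pell→Ashby 69, Wirral→Ashby 48, Brent→Ashby 182. Service 393; fixed 251; total 644.
{Elton, Upton, Ashby, Largo, Irby}: service 289 + fixed 582 = 871
No other subset beats 593.

Open Ashby only; minimum total cost 593.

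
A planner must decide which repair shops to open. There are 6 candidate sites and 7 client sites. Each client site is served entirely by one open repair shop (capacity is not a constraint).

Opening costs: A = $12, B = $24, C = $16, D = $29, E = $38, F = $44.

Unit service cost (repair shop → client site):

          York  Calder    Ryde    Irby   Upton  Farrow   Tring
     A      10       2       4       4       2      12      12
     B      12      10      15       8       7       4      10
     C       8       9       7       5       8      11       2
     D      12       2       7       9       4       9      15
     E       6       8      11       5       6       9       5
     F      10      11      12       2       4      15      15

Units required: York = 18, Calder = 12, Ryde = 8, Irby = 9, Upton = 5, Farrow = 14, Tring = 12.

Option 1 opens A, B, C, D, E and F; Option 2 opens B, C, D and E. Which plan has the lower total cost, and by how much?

Option 1 is cheaper by 5.

Option 1: {A, B, C, D, E, F}: York→E 6·18=108, Calder→A 2·12=24, Ryde→A 4·8=32, Irby→F 2·9=18, Upton→A 2·5=10, Farrow→B 4·14=56, Tring→C 2·12=24. Service 272; fixed 163; total 435.
Option 2: {B, C, D, E}: York→E 6·18=108, Calder→D 2·12=24, Ryde→C 7·8=56, Irby→C 5·9=45, Upton→D 4·5=20, Farrow→B 4·14=56, Tring→C 2·12=24. Service 333; fixed 107; total 440.
Difference: |435 − 440| = 5.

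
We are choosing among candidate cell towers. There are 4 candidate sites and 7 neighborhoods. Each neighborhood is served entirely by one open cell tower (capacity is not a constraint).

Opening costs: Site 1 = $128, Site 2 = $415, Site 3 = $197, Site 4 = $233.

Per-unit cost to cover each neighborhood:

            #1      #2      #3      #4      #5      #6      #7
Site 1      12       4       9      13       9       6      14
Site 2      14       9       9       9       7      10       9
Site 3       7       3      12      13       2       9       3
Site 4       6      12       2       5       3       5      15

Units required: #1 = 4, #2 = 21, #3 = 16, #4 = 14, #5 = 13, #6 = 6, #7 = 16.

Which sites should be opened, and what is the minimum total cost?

For any fixed open set, each neighborhood goes to its cheapest open site; total = fixed + service.
{Site 3, Site 4}: #1→Site 4 6·4=24, #2→Site 3 3·21=63, #3→Site 4 2·16=32, #4→Site 4 5·14=70, #5→Site 3 2·13=26, #6→Site 4 5·6=30, #7→Site 3 3·16=48. Service 293; fixed 430; total 723.
{Site 3}: #1→Site 3 7·4=28, #2→Site 3 3·21=63, #3→Site 3 12·16=192, #4→Site 3 13·14=182, #5→Site 3 2·13=26, #6→Site 3 9·6=54, #7→Site 3 3·16=48. Service 593; fixed 197; total 790.
{Site 1, Site 3, Site 4}: service 293 + fixed 558 = 851
{Site 1, Site 2, Site 3, Site 4}: service 293 + fixed 973 = 1266
(All 15 nonempty subsets were checked; Site 3 and Site 4 is lowest.)

Open Site 3 and Site 4; minimum total cost 723.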